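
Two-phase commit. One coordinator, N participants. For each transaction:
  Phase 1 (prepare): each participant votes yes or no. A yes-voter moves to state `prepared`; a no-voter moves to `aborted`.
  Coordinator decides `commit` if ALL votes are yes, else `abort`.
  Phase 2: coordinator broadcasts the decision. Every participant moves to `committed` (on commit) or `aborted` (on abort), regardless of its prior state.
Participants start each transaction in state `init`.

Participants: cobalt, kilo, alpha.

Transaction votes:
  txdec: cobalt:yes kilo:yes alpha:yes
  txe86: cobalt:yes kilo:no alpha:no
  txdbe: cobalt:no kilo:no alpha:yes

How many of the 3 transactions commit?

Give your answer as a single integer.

Answer: 1

Derivation:
txdec: all yes -> commit (commits=1)
txe86: no from kilo, alpha -> abort (commits=1)
txdbe: no from cobalt, kilo -> abort (commits=1)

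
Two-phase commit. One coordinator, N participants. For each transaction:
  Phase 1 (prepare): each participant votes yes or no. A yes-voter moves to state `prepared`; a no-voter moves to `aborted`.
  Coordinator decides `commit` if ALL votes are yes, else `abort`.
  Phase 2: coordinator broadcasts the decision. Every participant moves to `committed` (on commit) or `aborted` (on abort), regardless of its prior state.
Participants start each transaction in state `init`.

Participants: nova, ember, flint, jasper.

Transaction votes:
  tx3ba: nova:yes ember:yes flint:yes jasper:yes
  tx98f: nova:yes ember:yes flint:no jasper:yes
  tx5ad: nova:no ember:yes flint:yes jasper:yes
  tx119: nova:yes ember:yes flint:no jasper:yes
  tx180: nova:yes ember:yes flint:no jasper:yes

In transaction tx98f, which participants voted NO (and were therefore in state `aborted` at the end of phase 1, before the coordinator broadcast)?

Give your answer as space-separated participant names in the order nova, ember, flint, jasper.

Txn tx98f phase 1: nova yes -> prepared; ember yes -> prepared; flint no -> aborted; jasper yes -> prepared

Answer: flint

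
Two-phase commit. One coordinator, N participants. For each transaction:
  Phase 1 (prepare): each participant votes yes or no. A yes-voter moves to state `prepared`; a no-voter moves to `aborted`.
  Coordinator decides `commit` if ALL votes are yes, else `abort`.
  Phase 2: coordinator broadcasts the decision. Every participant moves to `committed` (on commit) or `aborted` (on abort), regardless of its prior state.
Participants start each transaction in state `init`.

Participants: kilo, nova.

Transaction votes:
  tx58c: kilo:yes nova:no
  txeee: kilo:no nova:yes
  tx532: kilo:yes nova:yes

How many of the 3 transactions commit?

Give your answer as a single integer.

Answer: 1

Derivation:
tx58c: no from nova -> abort (commits=0)
txeee: no from kilo -> abort (commits=0)
tx532: all yes -> commit (commits=1)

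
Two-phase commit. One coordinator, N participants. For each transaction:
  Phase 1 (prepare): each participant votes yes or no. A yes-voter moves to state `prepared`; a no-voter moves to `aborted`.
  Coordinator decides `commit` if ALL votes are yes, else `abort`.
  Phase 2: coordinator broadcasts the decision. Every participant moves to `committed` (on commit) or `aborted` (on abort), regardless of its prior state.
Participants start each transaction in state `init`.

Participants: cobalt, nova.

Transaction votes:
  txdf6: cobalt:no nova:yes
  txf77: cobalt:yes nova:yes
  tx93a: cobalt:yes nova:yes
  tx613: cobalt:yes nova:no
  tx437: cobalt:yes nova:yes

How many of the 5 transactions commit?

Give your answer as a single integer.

txdf6: no from cobalt -> abort (commits=0)
txf77: all yes -> commit (commits=1)
tx93a: all yes -> commit (commits=2)
tx613: no from nova -> abort (commits=2)
tx437: all yes -> commit (commits=3)

Answer: 3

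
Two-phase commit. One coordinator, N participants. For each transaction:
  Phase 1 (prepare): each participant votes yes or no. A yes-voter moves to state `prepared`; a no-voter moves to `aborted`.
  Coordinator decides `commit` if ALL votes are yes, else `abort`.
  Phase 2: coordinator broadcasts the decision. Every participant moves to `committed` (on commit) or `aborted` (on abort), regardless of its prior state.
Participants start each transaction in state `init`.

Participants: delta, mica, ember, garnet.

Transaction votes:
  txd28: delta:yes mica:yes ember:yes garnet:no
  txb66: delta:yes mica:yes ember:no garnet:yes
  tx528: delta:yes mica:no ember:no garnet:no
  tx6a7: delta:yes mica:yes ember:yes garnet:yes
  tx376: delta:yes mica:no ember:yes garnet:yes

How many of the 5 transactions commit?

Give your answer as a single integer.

txd28: no from garnet -> abort (commits=0)
txb66: no from ember -> abort (commits=0)
tx528: no from mica, ember, garnet -> abort (commits=0)
tx6a7: all yes -> commit (commits=1)
tx376: no from mica -> abort (commits=1)

Answer: 1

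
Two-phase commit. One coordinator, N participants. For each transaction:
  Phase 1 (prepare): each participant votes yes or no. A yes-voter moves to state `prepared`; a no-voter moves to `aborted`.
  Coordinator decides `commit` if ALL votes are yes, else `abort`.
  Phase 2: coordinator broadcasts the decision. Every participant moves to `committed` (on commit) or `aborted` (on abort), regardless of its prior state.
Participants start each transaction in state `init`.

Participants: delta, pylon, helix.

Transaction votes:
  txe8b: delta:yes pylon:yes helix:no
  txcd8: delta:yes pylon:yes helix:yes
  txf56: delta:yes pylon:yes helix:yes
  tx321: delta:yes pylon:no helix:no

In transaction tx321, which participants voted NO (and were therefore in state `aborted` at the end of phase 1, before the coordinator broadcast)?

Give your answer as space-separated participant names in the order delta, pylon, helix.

Txn tx321 phase 1: delta yes -> prepared; pylon no -> aborted; helix no -> aborted

Answer: pylon helix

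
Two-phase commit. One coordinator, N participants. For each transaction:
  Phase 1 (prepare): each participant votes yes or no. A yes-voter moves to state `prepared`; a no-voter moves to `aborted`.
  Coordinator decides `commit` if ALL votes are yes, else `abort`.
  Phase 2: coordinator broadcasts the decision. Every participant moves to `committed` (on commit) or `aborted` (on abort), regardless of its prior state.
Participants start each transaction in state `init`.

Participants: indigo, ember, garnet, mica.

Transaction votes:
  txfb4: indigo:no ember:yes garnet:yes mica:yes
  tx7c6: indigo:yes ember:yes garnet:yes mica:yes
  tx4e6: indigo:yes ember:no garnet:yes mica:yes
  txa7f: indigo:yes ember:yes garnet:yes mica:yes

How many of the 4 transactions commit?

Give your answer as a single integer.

Answer: 2

Derivation:
txfb4: no from indigo -> abort (commits=0)
tx7c6: all yes -> commit (commits=1)
tx4e6: no from ember -> abort (commits=1)
txa7f: all yes -> commit (commits=2)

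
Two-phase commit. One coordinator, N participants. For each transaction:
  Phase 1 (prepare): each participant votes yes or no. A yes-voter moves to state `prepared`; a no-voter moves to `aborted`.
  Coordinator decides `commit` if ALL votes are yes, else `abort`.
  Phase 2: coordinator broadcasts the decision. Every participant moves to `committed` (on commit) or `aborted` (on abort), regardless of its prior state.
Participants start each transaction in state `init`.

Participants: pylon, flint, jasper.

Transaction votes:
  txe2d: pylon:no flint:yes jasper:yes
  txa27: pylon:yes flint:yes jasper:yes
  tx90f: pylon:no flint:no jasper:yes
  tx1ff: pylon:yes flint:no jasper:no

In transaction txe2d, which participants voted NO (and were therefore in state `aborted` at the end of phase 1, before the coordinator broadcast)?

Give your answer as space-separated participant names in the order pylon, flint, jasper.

Answer: pylon

Derivation:
Txn txe2d phase 1: pylon no -> aborted; flint yes -> prepared; jasper yes -> prepared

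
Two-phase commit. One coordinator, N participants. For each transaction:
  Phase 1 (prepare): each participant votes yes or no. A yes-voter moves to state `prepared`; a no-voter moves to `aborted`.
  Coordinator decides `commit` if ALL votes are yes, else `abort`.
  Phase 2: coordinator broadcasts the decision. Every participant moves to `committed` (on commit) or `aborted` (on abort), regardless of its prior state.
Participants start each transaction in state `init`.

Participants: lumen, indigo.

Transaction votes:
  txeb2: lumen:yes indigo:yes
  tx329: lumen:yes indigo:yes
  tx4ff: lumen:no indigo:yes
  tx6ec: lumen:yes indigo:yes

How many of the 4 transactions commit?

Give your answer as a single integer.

Answer: 3

Derivation:
txeb2: all yes -> commit (commits=1)
tx329: all yes -> commit (commits=2)
tx4ff: no from lumen -> abort (commits=2)
tx6ec: all yes -> commit (commits=3)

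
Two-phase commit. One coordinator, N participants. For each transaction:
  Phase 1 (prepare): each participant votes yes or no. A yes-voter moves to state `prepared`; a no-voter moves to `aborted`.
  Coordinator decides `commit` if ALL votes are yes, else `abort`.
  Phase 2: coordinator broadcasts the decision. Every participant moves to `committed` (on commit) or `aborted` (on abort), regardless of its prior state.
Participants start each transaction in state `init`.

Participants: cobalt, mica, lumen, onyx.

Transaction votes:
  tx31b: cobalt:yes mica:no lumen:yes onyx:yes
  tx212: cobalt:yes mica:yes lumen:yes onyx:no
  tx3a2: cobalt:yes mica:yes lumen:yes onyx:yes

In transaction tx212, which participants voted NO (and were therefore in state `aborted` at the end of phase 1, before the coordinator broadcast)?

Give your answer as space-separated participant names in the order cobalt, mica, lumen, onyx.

Txn tx212 phase 1: cobalt yes -> prepared; mica yes -> prepared; lumen yes -> prepared; onyx no -> aborted

Answer: onyx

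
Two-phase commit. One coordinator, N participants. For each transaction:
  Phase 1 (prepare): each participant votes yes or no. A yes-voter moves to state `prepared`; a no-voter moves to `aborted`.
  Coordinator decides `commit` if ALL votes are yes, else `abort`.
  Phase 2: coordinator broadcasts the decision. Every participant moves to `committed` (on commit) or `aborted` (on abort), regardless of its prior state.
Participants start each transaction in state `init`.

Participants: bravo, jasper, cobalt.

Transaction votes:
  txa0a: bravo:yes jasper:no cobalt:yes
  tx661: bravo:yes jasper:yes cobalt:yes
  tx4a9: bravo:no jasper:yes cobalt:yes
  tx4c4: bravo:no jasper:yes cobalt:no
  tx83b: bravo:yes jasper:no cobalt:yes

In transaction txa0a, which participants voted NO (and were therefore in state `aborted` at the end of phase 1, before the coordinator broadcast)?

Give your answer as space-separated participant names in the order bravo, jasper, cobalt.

Answer: jasper

Derivation:
Txn txa0a phase 1: bravo yes -> prepared; jasper no -> aborted; cobalt yes -> prepared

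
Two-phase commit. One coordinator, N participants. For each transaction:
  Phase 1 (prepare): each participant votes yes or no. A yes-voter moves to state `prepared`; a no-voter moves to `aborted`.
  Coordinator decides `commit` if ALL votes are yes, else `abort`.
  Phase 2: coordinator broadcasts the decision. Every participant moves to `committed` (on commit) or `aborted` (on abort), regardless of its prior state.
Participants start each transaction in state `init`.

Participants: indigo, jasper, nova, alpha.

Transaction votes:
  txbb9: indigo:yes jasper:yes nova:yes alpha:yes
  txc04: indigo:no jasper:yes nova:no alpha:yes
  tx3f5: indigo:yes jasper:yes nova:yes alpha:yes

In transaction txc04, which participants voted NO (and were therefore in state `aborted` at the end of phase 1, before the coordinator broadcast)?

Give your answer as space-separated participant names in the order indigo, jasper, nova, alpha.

Answer: indigo nova

Derivation:
Txn txc04 phase 1: indigo no -> aborted; jasper yes -> prepared; nova no -> aborted; alpha yes -> prepared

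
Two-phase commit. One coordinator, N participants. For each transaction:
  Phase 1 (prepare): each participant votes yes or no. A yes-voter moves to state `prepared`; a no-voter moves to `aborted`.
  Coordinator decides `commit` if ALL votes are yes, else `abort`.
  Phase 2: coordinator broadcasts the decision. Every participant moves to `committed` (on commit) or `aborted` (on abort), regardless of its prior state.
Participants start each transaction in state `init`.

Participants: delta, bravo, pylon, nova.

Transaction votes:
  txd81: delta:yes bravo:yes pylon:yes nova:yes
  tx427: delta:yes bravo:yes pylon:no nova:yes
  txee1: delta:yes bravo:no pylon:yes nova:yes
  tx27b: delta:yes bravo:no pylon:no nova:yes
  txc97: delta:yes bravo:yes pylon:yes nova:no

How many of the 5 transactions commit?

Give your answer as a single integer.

txd81: all yes -> commit (commits=1)
tx427: no from pylon -> abort (commits=1)
txee1: no from bravo -> abort (commits=1)
tx27b: no from bravo, pylon -> abort (commits=1)
txc97: no from nova -> abort (commits=1)

Answer: 1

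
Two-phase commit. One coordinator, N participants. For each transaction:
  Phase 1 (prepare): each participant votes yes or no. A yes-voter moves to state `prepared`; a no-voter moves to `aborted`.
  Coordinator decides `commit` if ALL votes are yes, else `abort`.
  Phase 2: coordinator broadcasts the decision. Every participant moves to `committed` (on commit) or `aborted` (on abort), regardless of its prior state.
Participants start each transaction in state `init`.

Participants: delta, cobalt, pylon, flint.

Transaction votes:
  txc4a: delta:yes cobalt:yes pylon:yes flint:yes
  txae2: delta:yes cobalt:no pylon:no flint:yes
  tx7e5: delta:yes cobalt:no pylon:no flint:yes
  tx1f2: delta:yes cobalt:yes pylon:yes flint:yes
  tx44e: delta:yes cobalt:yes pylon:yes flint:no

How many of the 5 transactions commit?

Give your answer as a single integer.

txc4a: all yes -> commit (commits=1)
txae2: no from cobalt, pylon -> abort (commits=1)
tx7e5: no from cobalt, pylon -> abort (commits=1)
tx1f2: all yes -> commit (commits=2)
tx44e: no from flint -> abort (commits=2)

Answer: 2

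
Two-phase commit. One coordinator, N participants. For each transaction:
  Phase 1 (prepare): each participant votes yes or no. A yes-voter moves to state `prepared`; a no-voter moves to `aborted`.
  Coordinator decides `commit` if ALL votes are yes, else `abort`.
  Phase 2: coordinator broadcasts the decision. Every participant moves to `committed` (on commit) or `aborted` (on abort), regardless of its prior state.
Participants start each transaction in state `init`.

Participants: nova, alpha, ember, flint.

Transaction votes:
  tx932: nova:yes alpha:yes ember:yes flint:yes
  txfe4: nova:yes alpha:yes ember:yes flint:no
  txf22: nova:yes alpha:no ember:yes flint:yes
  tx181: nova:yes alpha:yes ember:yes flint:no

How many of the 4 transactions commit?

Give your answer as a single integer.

Answer: 1

Derivation:
tx932: all yes -> commit (commits=1)
txfe4: no from flint -> abort (commits=1)
txf22: no from alpha -> abort (commits=1)
tx181: no from flint -> abort (commits=1)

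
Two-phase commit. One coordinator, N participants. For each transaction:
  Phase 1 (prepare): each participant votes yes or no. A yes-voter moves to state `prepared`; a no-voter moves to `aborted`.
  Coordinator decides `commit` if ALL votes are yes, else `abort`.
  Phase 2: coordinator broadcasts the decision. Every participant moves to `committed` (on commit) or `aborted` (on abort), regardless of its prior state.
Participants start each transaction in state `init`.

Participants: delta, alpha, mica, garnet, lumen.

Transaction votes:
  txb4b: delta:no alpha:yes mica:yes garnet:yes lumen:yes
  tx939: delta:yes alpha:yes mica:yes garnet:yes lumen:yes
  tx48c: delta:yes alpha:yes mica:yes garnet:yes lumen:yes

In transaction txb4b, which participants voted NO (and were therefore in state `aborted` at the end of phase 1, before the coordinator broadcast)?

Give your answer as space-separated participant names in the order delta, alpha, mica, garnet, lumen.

Txn txb4b phase 1: delta no -> aborted; alpha yes -> prepared; mica yes -> prepared; garnet yes -> prepared; lumen yes -> prepared

Answer: delta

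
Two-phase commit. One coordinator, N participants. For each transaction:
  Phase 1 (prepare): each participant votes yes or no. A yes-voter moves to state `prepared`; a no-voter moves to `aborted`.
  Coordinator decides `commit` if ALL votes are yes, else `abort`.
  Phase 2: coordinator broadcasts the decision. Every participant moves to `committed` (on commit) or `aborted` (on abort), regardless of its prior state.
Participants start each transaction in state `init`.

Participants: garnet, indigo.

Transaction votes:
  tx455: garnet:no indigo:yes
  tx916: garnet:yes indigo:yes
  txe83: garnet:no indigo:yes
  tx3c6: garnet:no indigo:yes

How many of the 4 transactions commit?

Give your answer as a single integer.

tx455: no from garnet -> abort (commits=0)
tx916: all yes -> commit (commits=1)
txe83: no from garnet -> abort (commits=1)
tx3c6: no from garnet -> abort (commits=1)

Answer: 1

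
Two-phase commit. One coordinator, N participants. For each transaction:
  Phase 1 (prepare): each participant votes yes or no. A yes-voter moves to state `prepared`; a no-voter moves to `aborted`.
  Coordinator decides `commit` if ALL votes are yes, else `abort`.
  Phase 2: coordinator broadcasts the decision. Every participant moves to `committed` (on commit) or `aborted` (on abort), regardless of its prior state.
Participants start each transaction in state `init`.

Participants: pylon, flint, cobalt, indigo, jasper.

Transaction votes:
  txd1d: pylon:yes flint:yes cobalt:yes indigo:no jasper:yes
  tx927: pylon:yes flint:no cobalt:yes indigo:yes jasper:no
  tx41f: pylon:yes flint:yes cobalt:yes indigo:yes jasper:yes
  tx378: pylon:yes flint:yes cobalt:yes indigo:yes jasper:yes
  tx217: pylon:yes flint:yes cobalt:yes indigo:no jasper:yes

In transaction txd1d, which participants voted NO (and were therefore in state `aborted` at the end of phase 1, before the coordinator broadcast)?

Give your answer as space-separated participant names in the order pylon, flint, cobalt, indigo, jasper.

Answer: indigo

Derivation:
Txn txd1d phase 1: pylon yes -> prepared; flint yes -> prepared; cobalt yes -> prepared; indigo no -> aborted; jasper yes -> prepared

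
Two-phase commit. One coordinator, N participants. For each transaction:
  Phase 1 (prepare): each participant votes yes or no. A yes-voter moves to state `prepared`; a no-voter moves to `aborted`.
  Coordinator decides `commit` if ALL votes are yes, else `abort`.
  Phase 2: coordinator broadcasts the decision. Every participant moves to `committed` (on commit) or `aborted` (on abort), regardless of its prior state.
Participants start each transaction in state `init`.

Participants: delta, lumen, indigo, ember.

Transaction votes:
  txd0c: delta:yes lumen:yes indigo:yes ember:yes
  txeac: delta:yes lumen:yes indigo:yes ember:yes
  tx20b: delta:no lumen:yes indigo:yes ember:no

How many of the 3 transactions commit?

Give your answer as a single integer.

Answer: 2

Derivation:
txd0c: all yes -> commit (commits=1)
txeac: all yes -> commit (commits=2)
tx20b: no from delta, ember -> abort (commits=2)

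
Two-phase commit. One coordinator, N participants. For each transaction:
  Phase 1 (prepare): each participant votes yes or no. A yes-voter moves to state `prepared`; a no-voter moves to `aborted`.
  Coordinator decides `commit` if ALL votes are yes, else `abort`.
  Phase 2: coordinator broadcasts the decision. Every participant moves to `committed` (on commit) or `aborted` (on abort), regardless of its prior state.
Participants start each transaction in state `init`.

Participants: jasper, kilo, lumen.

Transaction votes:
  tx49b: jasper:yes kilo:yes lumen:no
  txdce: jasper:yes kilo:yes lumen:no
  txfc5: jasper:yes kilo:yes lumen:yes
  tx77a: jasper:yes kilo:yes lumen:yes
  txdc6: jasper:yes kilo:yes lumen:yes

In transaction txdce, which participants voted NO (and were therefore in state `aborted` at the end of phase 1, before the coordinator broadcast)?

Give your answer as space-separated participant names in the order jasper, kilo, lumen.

Answer: lumen

Derivation:
Txn txdce phase 1: jasper yes -> prepared; kilo yes -> prepared; lumen no -> aborted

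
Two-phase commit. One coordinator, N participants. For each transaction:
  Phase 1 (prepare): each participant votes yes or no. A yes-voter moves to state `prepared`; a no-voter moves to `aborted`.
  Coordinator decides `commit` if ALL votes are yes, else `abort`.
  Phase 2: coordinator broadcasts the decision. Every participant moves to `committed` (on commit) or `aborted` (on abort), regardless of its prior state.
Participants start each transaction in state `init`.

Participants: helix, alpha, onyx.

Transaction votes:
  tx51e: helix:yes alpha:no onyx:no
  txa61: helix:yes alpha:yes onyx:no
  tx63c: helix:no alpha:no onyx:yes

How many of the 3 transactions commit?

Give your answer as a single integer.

Answer: 0

Derivation:
tx51e: no from alpha, onyx -> abort (commits=0)
txa61: no from onyx -> abort (commits=0)
tx63c: no from helix, alpha -> abort (commits=0)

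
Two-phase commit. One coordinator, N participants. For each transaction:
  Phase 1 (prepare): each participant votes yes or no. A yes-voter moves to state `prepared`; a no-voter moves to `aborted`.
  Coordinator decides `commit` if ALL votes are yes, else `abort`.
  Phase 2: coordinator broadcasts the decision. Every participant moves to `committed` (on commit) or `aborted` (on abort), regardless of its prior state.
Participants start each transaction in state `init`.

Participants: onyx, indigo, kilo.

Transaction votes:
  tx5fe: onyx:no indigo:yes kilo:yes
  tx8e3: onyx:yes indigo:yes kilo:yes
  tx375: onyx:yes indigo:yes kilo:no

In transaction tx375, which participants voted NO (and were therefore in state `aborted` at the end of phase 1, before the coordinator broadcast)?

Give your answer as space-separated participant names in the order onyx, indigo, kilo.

Answer: kilo

Derivation:
Txn tx375 phase 1: onyx yes -> prepared; indigo yes -> prepared; kilo no -> aborted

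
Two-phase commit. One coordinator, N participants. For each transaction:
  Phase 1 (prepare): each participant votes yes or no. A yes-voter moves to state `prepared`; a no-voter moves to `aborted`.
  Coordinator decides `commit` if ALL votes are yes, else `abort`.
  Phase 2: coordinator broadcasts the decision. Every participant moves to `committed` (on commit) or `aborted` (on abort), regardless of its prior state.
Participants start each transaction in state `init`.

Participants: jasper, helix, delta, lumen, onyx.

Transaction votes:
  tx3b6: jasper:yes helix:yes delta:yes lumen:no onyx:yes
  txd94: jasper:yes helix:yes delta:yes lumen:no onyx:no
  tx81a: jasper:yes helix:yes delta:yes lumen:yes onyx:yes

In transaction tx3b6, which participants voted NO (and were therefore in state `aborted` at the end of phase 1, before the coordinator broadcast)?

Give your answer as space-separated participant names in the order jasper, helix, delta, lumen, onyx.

Txn tx3b6 phase 1: jasper yes -> prepared; helix yes -> prepared; delta yes -> prepared; lumen no -> aborted; onyx yes -> prepared

Answer: lumen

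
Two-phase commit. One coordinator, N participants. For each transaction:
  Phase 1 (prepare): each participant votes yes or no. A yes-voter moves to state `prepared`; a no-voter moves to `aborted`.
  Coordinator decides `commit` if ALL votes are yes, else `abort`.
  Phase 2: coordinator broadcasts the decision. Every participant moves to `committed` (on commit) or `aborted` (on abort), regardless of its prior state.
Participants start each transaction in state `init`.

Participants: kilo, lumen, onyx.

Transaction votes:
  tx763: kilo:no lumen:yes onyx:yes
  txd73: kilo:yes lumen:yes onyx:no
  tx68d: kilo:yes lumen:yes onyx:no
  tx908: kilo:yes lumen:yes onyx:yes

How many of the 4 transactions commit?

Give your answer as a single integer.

Answer: 1

Derivation:
tx763: no from kilo -> abort (commits=0)
txd73: no from onyx -> abort (commits=0)
tx68d: no from onyx -> abort (commits=0)
tx908: all yes -> commit (commits=1)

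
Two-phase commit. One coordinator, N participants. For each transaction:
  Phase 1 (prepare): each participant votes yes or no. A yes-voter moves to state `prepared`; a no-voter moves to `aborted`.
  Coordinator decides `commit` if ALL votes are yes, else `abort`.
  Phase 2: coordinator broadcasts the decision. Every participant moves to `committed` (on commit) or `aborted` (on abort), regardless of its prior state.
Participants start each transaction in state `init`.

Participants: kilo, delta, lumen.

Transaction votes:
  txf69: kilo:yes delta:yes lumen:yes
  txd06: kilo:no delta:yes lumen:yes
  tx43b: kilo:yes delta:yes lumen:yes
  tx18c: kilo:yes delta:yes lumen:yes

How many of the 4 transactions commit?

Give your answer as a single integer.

Answer: 3

Derivation:
txf69: all yes -> commit (commits=1)
txd06: no from kilo -> abort (commits=1)
tx43b: all yes -> commit (commits=2)
tx18c: all yes -> commit (commits=3)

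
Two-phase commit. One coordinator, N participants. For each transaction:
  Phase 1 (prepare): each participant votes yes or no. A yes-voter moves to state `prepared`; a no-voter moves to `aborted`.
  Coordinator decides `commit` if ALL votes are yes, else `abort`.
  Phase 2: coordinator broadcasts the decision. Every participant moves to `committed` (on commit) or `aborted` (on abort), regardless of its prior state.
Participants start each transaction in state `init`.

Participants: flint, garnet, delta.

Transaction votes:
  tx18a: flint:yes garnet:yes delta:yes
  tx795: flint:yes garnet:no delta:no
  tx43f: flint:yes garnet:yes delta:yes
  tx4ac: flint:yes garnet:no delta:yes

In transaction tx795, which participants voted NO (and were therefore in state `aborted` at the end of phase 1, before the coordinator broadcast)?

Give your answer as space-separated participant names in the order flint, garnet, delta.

Txn tx795 phase 1: flint yes -> prepared; garnet no -> aborted; delta no -> aborted

Answer: garnet delta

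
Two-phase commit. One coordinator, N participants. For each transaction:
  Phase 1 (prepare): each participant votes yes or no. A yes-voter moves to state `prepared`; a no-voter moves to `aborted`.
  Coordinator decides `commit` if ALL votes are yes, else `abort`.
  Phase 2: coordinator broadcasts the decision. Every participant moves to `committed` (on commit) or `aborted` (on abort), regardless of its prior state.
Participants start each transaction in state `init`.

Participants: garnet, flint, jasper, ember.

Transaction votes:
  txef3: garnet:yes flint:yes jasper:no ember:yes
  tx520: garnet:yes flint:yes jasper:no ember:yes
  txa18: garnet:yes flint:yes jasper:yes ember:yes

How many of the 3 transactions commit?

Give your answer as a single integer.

txef3: no from jasper -> abort (commits=0)
tx520: no from jasper -> abort (commits=0)
txa18: all yes -> commit (commits=1)

Answer: 1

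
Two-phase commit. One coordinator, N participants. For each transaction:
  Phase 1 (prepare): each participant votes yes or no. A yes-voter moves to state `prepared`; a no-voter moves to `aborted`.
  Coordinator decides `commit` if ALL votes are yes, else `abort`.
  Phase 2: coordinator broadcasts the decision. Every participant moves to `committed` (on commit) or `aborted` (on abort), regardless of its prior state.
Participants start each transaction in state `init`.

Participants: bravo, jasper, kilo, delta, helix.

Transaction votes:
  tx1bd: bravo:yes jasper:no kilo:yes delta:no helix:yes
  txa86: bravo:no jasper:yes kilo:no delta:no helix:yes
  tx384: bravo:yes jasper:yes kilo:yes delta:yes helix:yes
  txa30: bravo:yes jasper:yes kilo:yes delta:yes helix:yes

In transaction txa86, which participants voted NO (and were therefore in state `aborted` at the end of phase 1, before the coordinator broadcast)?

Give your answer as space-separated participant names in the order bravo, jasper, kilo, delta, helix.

Answer: bravo kilo delta

Derivation:
Txn txa86 phase 1: bravo no -> aborted; jasper yes -> prepared; kilo no -> aborted; delta no -> aborted; helix yes -> prepared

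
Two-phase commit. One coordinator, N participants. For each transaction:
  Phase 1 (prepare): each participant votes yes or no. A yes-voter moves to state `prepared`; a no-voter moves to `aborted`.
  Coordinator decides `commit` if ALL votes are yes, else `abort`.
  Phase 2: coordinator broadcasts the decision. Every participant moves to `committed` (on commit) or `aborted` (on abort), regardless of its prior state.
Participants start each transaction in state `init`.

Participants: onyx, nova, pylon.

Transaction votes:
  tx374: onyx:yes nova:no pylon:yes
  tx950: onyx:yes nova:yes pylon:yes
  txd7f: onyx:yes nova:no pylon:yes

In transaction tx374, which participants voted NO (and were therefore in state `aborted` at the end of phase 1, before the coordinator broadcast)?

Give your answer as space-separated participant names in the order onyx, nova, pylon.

Txn tx374 phase 1: onyx yes -> prepared; nova no -> aborted; pylon yes -> prepared

Answer: nova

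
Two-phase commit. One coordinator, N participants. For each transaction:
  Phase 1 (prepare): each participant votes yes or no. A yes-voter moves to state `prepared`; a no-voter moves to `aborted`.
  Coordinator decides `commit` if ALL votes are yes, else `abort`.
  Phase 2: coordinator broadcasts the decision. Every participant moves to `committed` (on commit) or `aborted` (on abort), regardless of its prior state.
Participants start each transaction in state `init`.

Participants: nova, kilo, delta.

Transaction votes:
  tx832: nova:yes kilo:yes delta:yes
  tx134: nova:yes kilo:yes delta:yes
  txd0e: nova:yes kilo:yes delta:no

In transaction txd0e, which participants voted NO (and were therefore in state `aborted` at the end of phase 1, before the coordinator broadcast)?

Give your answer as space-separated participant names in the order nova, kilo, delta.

Answer: delta

Derivation:
Txn txd0e phase 1: nova yes -> prepared; kilo yes -> prepared; delta no -> aborted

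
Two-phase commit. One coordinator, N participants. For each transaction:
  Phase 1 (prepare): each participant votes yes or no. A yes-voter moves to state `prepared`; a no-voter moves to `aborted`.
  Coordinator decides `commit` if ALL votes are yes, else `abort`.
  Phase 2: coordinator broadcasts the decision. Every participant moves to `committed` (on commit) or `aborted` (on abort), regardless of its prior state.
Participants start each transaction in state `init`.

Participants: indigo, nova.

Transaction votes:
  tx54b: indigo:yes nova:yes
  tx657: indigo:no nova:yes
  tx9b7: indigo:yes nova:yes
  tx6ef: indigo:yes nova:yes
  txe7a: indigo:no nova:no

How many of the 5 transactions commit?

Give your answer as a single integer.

tx54b: all yes -> commit (commits=1)
tx657: no from indigo -> abort (commits=1)
tx9b7: all yes -> commit (commits=2)
tx6ef: all yes -> commit (commits=3)
txe7a: no from indigo, nova -> abort (commits=3)

Answer: 3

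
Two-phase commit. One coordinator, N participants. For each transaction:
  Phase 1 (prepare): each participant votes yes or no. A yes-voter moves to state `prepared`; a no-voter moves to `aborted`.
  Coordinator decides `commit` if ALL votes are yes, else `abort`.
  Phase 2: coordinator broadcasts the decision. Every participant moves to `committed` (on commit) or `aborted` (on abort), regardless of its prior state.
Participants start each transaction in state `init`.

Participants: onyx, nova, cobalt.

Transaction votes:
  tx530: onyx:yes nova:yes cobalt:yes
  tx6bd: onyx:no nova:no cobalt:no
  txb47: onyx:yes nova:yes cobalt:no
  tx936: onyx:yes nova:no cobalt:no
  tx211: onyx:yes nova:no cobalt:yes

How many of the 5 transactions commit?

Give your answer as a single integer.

Answer: 1

Derivation:
tx530: all yes -> commit (commits=1)
tx6bd: no from onyx, nova, cobalt -> abort (commits=1)
txb47: no from cobalt -> abort (commits=1)
tx936: no from nova, cobalt -> abort (commits=1)
tx211: no from nova -> abort (commits=1)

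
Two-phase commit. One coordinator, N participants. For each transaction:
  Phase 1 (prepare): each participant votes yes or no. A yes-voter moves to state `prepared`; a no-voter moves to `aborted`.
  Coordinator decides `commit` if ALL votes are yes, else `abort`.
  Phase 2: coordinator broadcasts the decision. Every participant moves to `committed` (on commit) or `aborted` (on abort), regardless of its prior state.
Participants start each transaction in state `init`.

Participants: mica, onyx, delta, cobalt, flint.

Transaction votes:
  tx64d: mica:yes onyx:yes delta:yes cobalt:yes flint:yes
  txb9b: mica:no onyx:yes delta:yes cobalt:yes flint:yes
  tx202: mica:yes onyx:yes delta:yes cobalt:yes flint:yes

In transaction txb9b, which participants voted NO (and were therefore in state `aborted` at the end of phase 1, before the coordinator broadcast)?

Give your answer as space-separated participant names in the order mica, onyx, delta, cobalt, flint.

Answer: mica

Derivation:
Txn txb9b phase 1: mica no -> aborted; onyx yes -> prepared; delta yes -> prepared; cobalt yes -> prepared; flint yes -> prepared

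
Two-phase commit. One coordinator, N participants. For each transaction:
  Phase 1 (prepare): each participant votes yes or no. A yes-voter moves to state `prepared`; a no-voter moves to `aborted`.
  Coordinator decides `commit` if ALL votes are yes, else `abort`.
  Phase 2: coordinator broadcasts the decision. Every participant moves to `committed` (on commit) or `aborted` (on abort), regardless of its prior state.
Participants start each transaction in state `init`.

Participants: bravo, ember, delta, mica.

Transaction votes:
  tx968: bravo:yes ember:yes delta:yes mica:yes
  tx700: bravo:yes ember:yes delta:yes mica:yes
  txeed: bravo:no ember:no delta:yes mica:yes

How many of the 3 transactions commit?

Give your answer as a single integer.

Answer: 2

Derivation:
tx968: all yes -> commit (commits=1)
tx700: all yes -> commit (commits=2)
txeed: no from bravo, ember -> abort (commits=2)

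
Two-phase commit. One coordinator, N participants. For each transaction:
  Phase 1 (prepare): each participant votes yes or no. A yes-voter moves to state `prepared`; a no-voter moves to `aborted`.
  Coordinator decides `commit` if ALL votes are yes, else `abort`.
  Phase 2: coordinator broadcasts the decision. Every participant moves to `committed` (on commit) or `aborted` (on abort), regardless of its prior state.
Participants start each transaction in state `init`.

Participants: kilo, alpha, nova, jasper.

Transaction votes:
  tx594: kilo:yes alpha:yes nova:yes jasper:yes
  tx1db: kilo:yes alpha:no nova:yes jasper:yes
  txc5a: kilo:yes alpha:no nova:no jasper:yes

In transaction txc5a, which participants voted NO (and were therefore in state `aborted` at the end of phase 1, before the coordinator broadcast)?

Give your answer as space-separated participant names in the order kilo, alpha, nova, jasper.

Txn txc5a phase 1: kilo yes -> prepared; alpha no -> aborted; nova no -> aborted; jasper yes -> prepared

Answer: alpha nova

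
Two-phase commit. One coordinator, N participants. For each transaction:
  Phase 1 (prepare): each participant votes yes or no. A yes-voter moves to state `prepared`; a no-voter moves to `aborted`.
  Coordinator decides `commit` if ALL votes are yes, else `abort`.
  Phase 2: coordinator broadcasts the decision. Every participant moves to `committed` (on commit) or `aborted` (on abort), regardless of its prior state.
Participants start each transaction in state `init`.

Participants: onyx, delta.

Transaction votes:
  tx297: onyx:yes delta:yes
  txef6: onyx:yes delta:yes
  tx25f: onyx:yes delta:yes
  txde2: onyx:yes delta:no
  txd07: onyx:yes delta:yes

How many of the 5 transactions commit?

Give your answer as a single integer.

Answer: 4

Derivation:
tx297: all yes -> commit (commits=1)
txef6: all yes -> commit (commits=2)
tx25f: all yes -> commit (commits=3)
txde2: no from delta -> abort (commits=3)
txd07: all yes -> commit (commits=4)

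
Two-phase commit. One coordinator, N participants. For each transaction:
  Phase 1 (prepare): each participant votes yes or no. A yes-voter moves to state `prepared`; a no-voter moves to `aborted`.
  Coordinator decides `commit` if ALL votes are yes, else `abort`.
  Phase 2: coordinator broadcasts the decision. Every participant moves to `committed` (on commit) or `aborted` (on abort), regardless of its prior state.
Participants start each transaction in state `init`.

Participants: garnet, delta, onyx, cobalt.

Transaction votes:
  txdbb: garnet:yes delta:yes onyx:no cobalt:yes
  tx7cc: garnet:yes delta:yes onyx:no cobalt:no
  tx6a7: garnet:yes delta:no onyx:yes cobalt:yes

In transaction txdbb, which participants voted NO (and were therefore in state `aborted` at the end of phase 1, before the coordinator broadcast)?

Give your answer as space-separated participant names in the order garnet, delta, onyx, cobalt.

Answer: onyx

Derivation:
Txn txdbb phase 1: garnet yes -> prepared; delta yes -> prepared; onyx no -> aborted; cobalt yes -> prepared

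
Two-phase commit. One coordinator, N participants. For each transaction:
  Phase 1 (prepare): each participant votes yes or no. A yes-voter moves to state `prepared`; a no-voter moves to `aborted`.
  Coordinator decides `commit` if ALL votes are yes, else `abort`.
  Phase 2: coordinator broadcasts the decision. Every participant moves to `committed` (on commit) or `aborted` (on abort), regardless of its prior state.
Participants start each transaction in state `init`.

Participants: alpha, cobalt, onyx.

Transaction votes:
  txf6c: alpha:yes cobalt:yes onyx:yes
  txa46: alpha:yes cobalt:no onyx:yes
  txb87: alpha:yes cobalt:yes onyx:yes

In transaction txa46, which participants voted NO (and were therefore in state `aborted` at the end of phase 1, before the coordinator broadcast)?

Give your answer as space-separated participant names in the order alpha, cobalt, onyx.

Txn txa46 phase 1: alpha yes -> prepared; cobalt no -> aborted; onyx yes -> prepared

Answer: cobalt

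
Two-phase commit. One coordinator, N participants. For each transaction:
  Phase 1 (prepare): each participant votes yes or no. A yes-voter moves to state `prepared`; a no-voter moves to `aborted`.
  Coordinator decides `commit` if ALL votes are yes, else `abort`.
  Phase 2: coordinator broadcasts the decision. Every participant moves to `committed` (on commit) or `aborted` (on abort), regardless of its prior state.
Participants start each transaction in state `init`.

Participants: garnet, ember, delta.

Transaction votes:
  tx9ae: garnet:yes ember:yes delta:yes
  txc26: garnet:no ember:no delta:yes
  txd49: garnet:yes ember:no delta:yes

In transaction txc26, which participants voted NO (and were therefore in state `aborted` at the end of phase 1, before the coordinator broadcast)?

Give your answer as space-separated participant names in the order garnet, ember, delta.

Answer: garnet ember

Derivation:
Txn txc26 phase 1: garnet no -> aborted; ember no -> aborted; delta yes -> prepared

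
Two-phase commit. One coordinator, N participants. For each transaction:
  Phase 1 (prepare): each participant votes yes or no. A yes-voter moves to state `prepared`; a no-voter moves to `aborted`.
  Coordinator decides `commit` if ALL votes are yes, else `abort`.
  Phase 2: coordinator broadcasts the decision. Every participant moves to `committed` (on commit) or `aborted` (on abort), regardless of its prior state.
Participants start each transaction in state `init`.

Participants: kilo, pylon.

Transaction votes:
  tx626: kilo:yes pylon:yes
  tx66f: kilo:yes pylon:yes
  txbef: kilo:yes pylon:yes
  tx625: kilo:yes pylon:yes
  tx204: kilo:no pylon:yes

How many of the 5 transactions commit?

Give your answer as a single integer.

Answer: 4

Derivation:
tx626: all yes -> commit (commits=1)
tx66f: all yes -> commit (commits=2)
txbef: all yes -> commit (commits=3)
tx625: all yes -> commit (commits=4)
tx204: no from kilo -> abort (commits=4)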